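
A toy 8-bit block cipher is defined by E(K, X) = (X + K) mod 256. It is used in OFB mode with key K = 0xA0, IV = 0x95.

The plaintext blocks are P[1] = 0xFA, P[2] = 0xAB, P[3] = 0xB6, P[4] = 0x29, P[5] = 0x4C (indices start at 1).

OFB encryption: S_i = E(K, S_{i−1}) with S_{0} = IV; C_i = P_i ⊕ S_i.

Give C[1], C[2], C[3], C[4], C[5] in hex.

C[1]: S = E(K, 0x95) = 0x35; 0xFA ⊕ 0x35 = 0xCF.
C[2]: S = E(K, 0x35) = 0xD5; 0xAB ⊕ 0xD5 = 0x7E.
C[3]: S = E(K, 0xD5) = 0x75; 0xB6 ⊕ 0x75 = 0xC3.
C[4]: S = E(K, 0x75) = 0x15; 0x29 ⊕ 0x15 = 0x3C.
C[5]: S = E(K, 0x15) = 0xB5; 0x4C ⊕ 0xB5 = 0xF9.

C[1] = 0xCF, C[2] = 0x7E, C[3] = 0xC3, C[4] = 0x3C, C[5] = 0xF9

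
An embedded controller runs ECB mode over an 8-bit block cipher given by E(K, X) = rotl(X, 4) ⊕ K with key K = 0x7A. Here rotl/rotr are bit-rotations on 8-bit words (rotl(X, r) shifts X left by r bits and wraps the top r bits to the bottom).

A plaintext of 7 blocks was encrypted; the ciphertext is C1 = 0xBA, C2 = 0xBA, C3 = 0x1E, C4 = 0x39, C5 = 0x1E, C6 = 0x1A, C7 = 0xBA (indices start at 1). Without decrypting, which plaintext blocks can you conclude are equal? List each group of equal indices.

ECB encrypts each block independently with the same key, so equal ciphertext blocks imply equal plaintext blocks.
C1 = C2 = C7 = 0xBA, so P1 = P2 = P7.
C3 = C5 = 0x1E, so P3 = P5.

P1 = P2 = P7; P3 = P5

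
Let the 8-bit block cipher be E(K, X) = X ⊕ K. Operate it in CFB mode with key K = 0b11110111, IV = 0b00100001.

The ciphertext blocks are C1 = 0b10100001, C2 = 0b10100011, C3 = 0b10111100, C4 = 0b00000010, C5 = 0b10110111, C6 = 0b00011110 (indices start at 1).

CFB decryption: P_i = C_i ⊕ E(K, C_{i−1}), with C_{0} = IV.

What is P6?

P6: E(K, 0b10110111) = 0b01000000; 0b00011110 ⊕ 0b01000000 = 0b01011110.

P6 = 0b01011110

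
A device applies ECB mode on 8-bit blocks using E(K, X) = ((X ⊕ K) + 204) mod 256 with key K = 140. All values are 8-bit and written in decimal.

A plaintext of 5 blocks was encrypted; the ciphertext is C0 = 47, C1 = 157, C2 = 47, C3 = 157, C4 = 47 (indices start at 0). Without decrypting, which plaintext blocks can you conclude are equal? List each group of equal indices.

ECB encrypts each block independently with the same key, so equal ciphertext blocks imply equal plaintext blocks.
C0 = C2 = C4 = 47, so P0 = P2 = P4.
C1 = C3 = 157, so P1 = P3.

P0 = P2 = P4; P1 = P3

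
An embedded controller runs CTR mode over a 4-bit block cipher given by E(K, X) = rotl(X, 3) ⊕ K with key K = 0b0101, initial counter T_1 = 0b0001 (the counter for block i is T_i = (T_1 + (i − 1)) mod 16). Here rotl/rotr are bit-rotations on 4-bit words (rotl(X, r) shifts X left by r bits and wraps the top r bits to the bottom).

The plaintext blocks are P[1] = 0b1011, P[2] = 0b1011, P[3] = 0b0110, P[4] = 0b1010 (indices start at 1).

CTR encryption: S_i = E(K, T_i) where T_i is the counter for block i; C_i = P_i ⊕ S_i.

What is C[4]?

C[4] = 0b1101

C[1]: T = 0b0001, S = E(K, T) = 0b1101; 0b1011 ⊕ 0b1101 = 0b0110.
C[2]: T = 0b0010, S = E(K, T) = 0b0100; 0b1011 ⊕ 0b0100 = 0b1111.
C[3]: T = 0b0011, S = E(K, T) = 0b1100; 0b0110 ⊕ 0b1100 = 0b1010.
C[4]: T = 0b0100, S = E(K, T) = 0b0111; 0b1010 ⊕ 0b0111 = 0b1101.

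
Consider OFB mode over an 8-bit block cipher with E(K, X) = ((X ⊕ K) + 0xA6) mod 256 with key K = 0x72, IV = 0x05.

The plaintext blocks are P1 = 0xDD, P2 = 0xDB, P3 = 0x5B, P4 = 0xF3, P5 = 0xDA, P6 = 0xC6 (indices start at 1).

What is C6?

C6 = 0xF3

OFB encryption: S_i = E(K, S_{i−1}) with S_{0} = IV; C_i = P_i ⊕ S_i.
C1: S = E(K, 0x05) = 0x1D; 0xDD ⊕ 0x1D = 0xC0.
C2: S = E(K, 0x1D) = 0x15; 0xDB ⊕ 0x15 = 0xCE.
C3: S = E(K, 0x15) = 0x0D; 0x5B ⊕ 0x0D = 0x56.
C4: S = E(K, 0x0D) = 0x25; 0xF3 ⊕ 0x25 = 0xD6.
C5: S = E(K, 0x25) = 0xFD; 0xDA ⊕ 0xFD = 0x27.
C6: S = E(K, 0xFD) = 0x35; 0xC6 ⊕ 0x35 = 0xF3.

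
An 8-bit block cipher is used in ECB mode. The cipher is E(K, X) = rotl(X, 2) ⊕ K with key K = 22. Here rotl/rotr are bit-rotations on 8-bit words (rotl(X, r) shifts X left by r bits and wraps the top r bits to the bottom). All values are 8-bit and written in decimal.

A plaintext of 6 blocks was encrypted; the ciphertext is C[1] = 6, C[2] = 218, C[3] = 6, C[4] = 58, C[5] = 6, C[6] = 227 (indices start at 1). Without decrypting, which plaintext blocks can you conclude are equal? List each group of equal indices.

P[1] = P[3] = P[5]

ECB encrypts each block independently with the same key, so equal ciphertext blocks imply equal plaintext blocks.
C[1] = C[3] = C[5] = 6, so P[1] = P[3] = P[5].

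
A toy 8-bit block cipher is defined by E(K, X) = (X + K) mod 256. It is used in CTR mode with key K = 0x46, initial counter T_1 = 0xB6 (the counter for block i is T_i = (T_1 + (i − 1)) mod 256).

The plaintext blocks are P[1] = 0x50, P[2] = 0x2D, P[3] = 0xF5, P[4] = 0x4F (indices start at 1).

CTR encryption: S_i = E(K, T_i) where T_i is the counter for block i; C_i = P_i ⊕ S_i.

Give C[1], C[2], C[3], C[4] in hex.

C[1]: T = 0xB6, S = E(K, T) = 0xFC; 0x50 ⊕ 0xFC = 0xAC.
C[2]: T = 0xB7, S = E(K, T) = 0xFD; 0x2D ⊕ 0xFD = 0xD0.
C[3]: T = 0xB8, S = E(K, T) = 0xFE; 0xF5 ⊕ 0xFE = 0x0B.
C[4]: T = 0xB9, S = E(K, T) = 0xFF; 0x4F ⊕ 0xFF = 0xB0.

C[1] = 0xAC, C[2] = 0xD0, C[3] = 0x0B, C[4] = 0xB0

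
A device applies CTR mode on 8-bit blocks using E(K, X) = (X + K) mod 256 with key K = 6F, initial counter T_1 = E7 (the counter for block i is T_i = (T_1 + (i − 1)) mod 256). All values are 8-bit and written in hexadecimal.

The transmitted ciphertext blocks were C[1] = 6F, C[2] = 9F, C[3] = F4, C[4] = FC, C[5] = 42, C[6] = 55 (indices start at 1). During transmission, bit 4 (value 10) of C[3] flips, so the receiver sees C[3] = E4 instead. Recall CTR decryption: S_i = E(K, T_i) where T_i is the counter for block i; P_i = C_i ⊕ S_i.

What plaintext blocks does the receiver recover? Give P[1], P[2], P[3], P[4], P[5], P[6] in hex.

P[1] = 39, P[2] = C8, P[3] = BC, P[4] = A5, P[5] = 18, P[6] = 0E

Only C[3] changed, to E4. In CTR, a change in C_i flips the same bit in P_i only; the keystream is unaffected. Decrypting the received ciphertext:
P[1]: T = E7, S = E(K, T) = 56; 6F ⊕ 56 = 39.
P[2]: T = E8, S = E(K, T) = 57; 9F ⊕ 57 = C8.
P[3]: T = E9, S = E(K, T) = 58; E4 ⊕ 58 = BC.
P[4]: T = EA, S = E(K, T) = 59; FC ⊕ 59 = A5.
P[5]: T = EB, S = E(K, T) = 5A; 42 ⊕ 5A = 18.
P[6]: T = EC, S = E(K, T) = 5B; 55 ⊕ 5B = 0E.
Blocks that differ from the original plaintext: P[3].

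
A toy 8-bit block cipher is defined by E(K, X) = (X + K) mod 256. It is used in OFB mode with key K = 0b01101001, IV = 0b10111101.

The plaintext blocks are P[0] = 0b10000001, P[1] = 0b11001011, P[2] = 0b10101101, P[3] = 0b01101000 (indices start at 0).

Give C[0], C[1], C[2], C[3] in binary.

C[0] = 0b10100111, C[1] = 0b01000100, C[2] = 0b01010101, C[3] = 0b00001001

OFB encryption: S_i = E(K, S_{i−1}) with S_{−1} = IV; C_i = P_i ⊕ S_i.
C[0]: S = E(K, 0b10111101) = 0b00100110; 0b10000001 ⊕ 0b00100110 = 0b10100111.
C[1]: S = E(K, 0b00100110) = 0b10001111; 0b11001011 ⊕ 0b10001111 = 0b01000100.
C[2]: S = E(K, 0b10001111) = 0b11111000; 0b10101101 ⊕ 0b11111000 = 0b01010101.
C[3]: S = E(K, 0b11111000) = 0b01100001; 0b01101000 ⊕ 0b01100001 = 0b00001001.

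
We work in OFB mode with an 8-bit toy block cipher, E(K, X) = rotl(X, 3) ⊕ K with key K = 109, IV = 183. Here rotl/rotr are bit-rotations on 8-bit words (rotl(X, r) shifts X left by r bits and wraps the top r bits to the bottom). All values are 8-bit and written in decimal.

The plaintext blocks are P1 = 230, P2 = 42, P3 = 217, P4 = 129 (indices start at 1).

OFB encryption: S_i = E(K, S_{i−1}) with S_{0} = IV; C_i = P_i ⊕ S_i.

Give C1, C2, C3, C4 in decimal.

C1: S = E(K, 183) = 208; 230 ⊕ 208 = 54.
C2: S = E(K, 208) = 235; 42 ⊕ 235 = 193.
C3: S = E(K, 235) = 50; 217 ⊕ 50 = 235.
C4: S = E(K, 50) = 252; 129 ⊕ 252 = 125.

C1 = 54, C2 = 193, C3 = 235, C4 = 125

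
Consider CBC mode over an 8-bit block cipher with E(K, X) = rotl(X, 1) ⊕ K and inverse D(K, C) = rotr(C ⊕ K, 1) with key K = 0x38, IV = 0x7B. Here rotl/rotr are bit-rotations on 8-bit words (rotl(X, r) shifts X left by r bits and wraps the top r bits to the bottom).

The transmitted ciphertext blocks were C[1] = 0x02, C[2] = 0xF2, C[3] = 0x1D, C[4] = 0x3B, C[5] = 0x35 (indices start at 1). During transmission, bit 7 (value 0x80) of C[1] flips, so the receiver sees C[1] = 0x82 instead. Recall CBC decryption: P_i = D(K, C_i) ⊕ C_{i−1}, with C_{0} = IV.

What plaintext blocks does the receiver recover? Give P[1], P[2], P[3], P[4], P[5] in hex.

Only C[1] changed, to 0x82. In CBC, a change in C_i garbles P_i and flips the same bit in P_{i+1}. Decrypting the received ciphertext:
P[1]: D(K, 0x82) = 0x5D; 0x5D ⊕ 0x7B = 0x26.
P[2]: D(K, 0xF2) = 0x65; 0x65 ⊕ 0x82 = 0xE7.
P[3]: D(K, 0x1D) = 0x92; 0x92 ⊕ 0xF2 = 0x60.
P[4]: D(K, 0x3B) = 0x81; 0x81 ⊕ 0x1D = 0x9C.
P[5]: D(K, 0x35) = 0x86; 0x86 ⊕ 0x3B = 0xBD.
Blocks that differ from the original plaintext: P[1], P[2].

P[1] = 0x26, P[2] = 0xE7, P[3] = 0x60, P[4] = 0x9C, P[5] = 0xBD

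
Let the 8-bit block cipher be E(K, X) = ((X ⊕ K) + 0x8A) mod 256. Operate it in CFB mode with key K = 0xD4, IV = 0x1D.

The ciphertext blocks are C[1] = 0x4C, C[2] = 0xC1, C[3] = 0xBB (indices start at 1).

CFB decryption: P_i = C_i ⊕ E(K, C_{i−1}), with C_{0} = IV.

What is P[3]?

P[3]: E(K, 0xC1) = 0x9F; 0xBB ⊕ 0x9F = 0x24.

P[3] = 0x24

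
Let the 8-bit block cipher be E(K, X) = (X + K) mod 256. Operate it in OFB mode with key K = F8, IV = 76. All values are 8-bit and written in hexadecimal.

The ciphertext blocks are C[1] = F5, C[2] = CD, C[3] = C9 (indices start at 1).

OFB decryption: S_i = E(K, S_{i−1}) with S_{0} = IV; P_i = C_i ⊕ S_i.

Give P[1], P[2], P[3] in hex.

P[1] = 9B, P[2] = AB, P[3] = 97

P[1]: S = E(K, 76) = 6E; F5 ⊕ 6E = 9B.
P[2]: S = E(K, 6E) = 66; CD ⊕ 66 = AB.
P[3]: S = E(K, 66) = 5E; C9 ⊕ 5E = 97.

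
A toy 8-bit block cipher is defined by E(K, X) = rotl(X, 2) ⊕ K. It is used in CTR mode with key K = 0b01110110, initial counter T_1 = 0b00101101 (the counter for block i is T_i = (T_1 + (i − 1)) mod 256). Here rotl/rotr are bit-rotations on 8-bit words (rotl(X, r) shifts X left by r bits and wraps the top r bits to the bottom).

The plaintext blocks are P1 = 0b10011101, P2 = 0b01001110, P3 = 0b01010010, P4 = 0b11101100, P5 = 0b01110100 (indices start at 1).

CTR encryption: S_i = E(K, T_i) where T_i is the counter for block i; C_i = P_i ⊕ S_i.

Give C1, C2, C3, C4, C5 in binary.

C1: T = 0b00101101, S = E(K, T) = 0b11000010; 0b10011101 ⊕ 0b11000010 = 0b01011111.
C2: T = 0b00101110, S = E(K, T) = 0b11001110; 0b01001110 ⊕ 0b11001110 = 0b10000000.
C3: T = 0b00101111, S = E(K, T) = 0b11001010; 0b01010010 ⊕ 0b11001010 = 0b10011000.
C4: T = 0b00110000, S = E(K, T) = 0b10110110; 0b11101100 ⊕ 0b10110110 = 0b01011010.
C5: T = 0b00110001, S = E(K, T) = 0b10110010; 0b01110100 ⊕ 0b10110010 = 0b11000110.

C1 = 0b01011111, C2 = 0b10000000, C3 = 0b10011000, C4 = 0b01011010, C5 = 0b11000110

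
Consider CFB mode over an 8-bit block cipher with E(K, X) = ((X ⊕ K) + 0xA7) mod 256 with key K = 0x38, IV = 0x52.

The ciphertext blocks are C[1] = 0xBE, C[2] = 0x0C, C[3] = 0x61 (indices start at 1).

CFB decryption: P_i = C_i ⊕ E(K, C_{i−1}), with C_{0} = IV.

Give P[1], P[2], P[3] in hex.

P[1]: E(K, 0x52) = 0x11; 0xBE ⊕ 0x11 = 0xAF.
P[2]: E(K, 0xBE) = 0x2D; 0x0C ⊕ 0x2D = 0x21.
P[3]: E(K, 0x0C) = 0xDB; 0x61 ⊕ 0xDB = 0xBA.

P[1] = 0xAF, P[2] = 0x21, P[3] = 0xBA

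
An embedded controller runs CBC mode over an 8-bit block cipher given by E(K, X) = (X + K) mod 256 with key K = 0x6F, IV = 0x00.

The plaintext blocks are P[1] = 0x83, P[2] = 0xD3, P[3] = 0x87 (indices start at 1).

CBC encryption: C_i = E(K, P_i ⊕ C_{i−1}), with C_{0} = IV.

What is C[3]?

C[1]: P[1] ⊕ 0x00 = 0x83; E(K, 0x83) = 0xF2.
C[2]: P[2] ⊕ 0xF2 = 0x21; E(K, 0x21) = 0x90.
C[3]: P[3] ⊕ 0x90 = 0x17; E(K, 0x17) = 0x86.

C[3] = 0x86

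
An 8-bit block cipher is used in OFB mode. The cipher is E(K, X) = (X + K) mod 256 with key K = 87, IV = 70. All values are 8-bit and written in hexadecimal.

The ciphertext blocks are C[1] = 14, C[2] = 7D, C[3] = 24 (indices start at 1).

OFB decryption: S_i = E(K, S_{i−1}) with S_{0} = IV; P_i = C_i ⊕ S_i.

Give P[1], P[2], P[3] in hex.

P[1] = E3, P[2] = 03, P[3] = 21

P[1]: S = E(K, 70) = F7; 14 ⊕ F7 = E3.
P[2]: S = E(K, F7) = 7E; 7D ⊕ 7E = 03.
P[3]: S = E(K, 7E) = 05; 24 ⊕ 05 = 21.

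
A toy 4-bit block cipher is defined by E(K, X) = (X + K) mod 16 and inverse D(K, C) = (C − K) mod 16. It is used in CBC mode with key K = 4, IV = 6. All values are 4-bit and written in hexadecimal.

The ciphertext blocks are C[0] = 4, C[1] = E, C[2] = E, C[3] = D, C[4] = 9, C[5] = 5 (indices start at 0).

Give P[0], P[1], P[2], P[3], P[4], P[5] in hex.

P[0] = 6, P[1] = E, P[2] = 4, P[3] = 7, P[4] = 8, P[5] = 8

CBC decryption: P_i = D(K, C_i) ⊕ C_{i−1}, with C_{−1} = IV.
P[0]: D(K, 4) = 0; 0 ⊕ 6 = 6.
P[1]: D(K, E) = A; A ⊕ 4 = E.
P[2]: D(K, E) = A; A ⊕ E = 4.
P[3]: D(K, D) = 9; 9 ⊕ E = 7.
P[4]: D(K, 9) = 5; 5 ⊕ D = 8.
P[5]: D(K, 5) = 1; 1 ⊕ 9 = 8.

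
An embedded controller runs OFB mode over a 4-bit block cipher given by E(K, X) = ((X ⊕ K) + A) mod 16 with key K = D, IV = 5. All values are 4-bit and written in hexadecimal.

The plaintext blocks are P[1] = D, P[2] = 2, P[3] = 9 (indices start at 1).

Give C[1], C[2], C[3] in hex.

OFB encryption: S_i = E(K, S_{i−1}) with S_{0} = IV; C_i = P_i ⊕ S_i.
C[1]: S = E(K, 5) = 2; D ⊕ 2 = F.
C[2]: S = E(K, 2) = 9; 2 ⊕ 9 = B.
C[3]: S = E(K, 9) = E; 9 ⊕ E = 7.

C[1] = F, C[2] = B, C[3] = 7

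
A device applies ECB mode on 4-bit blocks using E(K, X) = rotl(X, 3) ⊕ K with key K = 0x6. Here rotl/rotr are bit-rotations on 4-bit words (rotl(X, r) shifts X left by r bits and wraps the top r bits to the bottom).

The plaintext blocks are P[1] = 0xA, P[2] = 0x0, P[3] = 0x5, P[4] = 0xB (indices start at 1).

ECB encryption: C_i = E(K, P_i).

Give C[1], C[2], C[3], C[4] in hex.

C[1]: E(K, 0xA) = 0x3.
C[2]: E(K, 0x0) = 0x6.
C[3]: E(K, 0x5) = 0xC.
C[4]: E(K, 0xB) = 0xB.

C[1] = 0x3, C[2] = 0x6, C[3] = 0xC, C[4] = 0xB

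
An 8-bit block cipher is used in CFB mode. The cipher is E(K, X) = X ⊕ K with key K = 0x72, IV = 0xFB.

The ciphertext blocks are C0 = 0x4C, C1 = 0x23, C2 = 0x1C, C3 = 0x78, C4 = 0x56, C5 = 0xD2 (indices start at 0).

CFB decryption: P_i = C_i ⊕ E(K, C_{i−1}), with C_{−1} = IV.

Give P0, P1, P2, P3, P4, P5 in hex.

P0 = 0xC5, P1 = 0x1D, P2 = 0x4D, P3 = 0x16, P4 = 0x5C, P5 = 0xF6

P0: E(K, 0xFB) = 0x89; 0x4C ⊕ 0x89 = 0xC5.
P1: E(K, 0x4C) = 0x3E; 0x23 ⊕ 0x3E = 0x1D.
P2: E(K, 0x23) = 0x51; 0x1C ⊕ 0x51 = 0x4D.
P3: E(K, 0x1C) = 0x6E; 0x78 ⊕ 0x6E = 0x16.
P4: E(K, 0x78) = 0x0A; 0x56 ⊕ 0x0A = 0x5C.
P5: E(K, 0x56) = 0x24; 0xD2 ⊕ 0x24 = 0xF6.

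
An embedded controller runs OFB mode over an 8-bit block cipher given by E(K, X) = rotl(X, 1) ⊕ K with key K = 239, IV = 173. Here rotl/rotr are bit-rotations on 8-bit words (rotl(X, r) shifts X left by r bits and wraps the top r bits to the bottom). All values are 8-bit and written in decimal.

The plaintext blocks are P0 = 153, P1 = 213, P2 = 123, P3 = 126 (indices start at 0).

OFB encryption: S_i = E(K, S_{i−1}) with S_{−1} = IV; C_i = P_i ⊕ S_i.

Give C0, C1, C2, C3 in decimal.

C0: S = E(K, 173) = 180; 153 ⊕ 180 = 45.
C1: S = E(K, 180) = 134; 213 ⊕ 134 = 83.
C2: S = E(K, 134) = 226; 123 ⊕ 226 = 153.
C3: S = E(K, 226) = 42; 126 ⊕ 42 = 84.

C0 = 45, C1 = 83, C2 = 153, C3 = 84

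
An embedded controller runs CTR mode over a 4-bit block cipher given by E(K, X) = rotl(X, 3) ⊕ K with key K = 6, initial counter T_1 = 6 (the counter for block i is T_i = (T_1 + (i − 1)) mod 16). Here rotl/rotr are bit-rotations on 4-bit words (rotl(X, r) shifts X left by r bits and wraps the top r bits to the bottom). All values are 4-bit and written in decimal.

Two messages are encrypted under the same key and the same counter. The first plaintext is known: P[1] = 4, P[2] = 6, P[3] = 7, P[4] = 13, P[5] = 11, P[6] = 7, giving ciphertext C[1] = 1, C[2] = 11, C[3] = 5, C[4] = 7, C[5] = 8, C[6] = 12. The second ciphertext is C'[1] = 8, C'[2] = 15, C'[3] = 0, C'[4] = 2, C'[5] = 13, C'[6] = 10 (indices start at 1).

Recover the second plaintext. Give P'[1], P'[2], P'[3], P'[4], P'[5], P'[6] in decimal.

P'[1] = 13, P'[2] = 2, P'[3] = 2, P'[4] = 8, P'[5] = 14, P'[6] = 1

In CTR with a reused counter, both messages share the same keystream S_i, so C_i ⊕ C'_i = P_i ⊕ P'_i and thus P'_i = P_i ⊕ C_i ⊕ C'_i.
P'[1]: 4 ⊕ 1 ⊕ 8 = 13.
P'[2]: 6 ⊕ 11 ⊕ 15 = 2.
P'[3]: 7 ⊕ 5 ⊕ 0 = 2.
P'[4]: 13 ⊕ 7 ⊕ 2 = 8.
P'[5]: 11 ⊕ 8 ⊕ 13 = 14.
P'[6]: 7 ⊕ 12 ⊕ 10 = 1.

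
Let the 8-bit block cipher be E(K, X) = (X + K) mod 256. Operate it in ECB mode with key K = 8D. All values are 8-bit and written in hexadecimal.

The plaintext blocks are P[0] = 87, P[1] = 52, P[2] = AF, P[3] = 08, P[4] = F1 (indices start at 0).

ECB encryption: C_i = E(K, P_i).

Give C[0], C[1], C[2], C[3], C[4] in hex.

C[0] = 14, C[1] = DF, C[2] = 3C, C[3] = 95, C[4] = 7E

C[0]: E(K, 87) = 14.
C[1]: E(K, 52) = DF.
C[2]: E(K, AF) = 3C.
C[3]: E(K, 08) = 95.
C[4]: E(K, F1) = 7E.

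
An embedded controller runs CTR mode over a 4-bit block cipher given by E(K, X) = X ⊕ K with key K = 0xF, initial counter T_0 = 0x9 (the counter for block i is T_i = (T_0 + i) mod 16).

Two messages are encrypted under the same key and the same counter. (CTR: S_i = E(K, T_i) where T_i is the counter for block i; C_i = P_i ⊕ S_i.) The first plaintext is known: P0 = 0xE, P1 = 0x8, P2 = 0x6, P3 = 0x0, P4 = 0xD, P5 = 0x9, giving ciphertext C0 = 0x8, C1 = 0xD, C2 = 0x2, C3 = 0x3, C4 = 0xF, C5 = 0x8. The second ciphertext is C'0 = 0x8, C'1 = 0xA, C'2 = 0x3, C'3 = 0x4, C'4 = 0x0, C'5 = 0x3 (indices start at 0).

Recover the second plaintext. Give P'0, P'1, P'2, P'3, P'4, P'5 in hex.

In CTR with a reused counter, both messages share the same keystream S_i, so C_i ⊕ C'_i = P_i ⊕ P'_i and thus P'_i = P_i ⊕ C_i ⊕ C'_i.
P'0: 0xE ⊕ 0x8 ⊕ 0x8 = 0xE.
P'1: 0x8 ⊕ 0xD ⊕ 0xA = 0xF.
P'2: 0x6 ⊕ 0x2 ⊕ 0x3 = 0x7.
P'3: 0x0 ⊕ 0x3 ⊕ 0x4 = 0x7.
P'4: 0xD ⊕ 0xF ⊕ 0x0 = 0x2.
P'5: 0x9 ⊕ 0x8 ⊕ 0x3 = 0x2.

P'0 = 0xE, P'1 = 0xF, P'2 = 0x7, P'3 = 0x7, P'4 = 0x2, P'5 = 0x2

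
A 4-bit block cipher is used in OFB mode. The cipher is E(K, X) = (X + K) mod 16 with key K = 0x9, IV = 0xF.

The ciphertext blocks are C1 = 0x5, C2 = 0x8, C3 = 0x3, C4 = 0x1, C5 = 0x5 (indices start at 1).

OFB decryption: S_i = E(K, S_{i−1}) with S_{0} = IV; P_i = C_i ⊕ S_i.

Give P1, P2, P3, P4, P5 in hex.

P1: S = E(K, 0xF) = 0x8; 0x5 ⊕ 0x8 = 0xD.
P2: S = E(K, 0x8) = 0x1; 0x8 ⊕ 0x1 = 0x9.
P3: S = E(K, 0x1) = 0xA; 0x3 ⊕ 0xA = 0x9.
P4: S = E(K, 0xA) = 0x3; 0x1 ⊕ 0x3 = 0x2.
P5: S = E(K, 0x3) = 0xC; 0x5 ⊕ 0xC = 0x9.

P1 = 0xD, P2 = 0x9, P3 = 0x9, P4 = 0x2, P5 = 0x9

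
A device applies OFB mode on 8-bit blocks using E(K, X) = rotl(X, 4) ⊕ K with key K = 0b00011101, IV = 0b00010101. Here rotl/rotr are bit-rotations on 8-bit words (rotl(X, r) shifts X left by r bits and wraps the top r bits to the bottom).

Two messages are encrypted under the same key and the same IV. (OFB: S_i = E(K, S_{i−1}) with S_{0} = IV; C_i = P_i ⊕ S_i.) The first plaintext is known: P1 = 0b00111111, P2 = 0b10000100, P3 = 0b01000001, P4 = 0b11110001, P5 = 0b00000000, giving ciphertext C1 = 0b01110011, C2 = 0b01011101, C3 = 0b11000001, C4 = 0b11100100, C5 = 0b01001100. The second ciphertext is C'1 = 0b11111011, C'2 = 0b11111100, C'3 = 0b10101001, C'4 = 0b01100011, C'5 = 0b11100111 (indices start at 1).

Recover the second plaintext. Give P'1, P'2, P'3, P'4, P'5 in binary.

In OFB with a reused IV, both messages share the same keystream S_i, so C_i ⊕ C'_i = P_i ⊕ P'_i and thus P'_i = P_i ⊕ C_i ⊕ C'_i.
P'1: 0b00111111 ⊕ 0b01110011 ⊕ 0b11111011 = 0b10110111.
P'2: 0b10000100 ⊕ 0b01011101 ⊕ 0b11111100 = 0b00100101.
P'3: 0b01000001 ⊕ 0b11000001 ⊕ 0b10101001 = 0b00101001.
P'4: 0b11110001 ⊕ 0b11100100 ⊕ 0b01100011 = 0b01110110.
P'5: 0b00000000 ⊕ 0b01001100 ⊕ 0b11100111 = 0b10101011.

P'1 = 0b10110111, P'2 = 0b00100101, P'3 = 0b00101001, P'4 = 0b01110110, P'5 = 0b10101011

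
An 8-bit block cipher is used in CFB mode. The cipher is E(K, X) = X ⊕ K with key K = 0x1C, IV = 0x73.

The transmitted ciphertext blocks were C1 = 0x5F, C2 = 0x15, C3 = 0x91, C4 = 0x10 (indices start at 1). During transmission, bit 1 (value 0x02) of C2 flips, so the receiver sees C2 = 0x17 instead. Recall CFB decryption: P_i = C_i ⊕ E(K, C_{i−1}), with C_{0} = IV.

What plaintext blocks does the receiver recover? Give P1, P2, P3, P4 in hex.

P1 = 0x30, P2 = 0x54, P3 = 0x9A, P4 = 0x9D

Only C2 changed, to 0x17. In CFB, a change in C_i flips the same bit in P_i and garbles P_{i+1}. Decrypting the received ciphertext:
P1: E(K, 0x73) = 0x6F; 0x5F ⊕ 0x6F = 0x30.
P2: E(K, 0x5F) = 0x43; 0x17 ⊕ 0x43 = 0x54.
P3: E(K, 0x17) = 0x0B; 0x91 ⊕ 0x0B = 0x9A.
P4: E(K, 0x91) = 0x8D; 0x10 ⊕ 0x8D = 0x9D.
Blocks that differ from the original plaintext: P2, P3.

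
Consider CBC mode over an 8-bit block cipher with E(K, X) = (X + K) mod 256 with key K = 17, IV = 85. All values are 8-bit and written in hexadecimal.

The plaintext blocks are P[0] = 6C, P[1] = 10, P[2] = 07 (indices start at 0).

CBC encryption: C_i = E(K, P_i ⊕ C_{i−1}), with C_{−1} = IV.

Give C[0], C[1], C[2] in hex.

C[0]: P[0] ⊕ 85 = E9; E(K, E9) = 00.
C[1]: P[1] ⊕ 00 = 10; E(K, 10) = 27.
C[2]: P[2] ⊕ 27 = 20; E(K, 20) = 37.

C[0] = 00, C[1] = 27, C[2] = 37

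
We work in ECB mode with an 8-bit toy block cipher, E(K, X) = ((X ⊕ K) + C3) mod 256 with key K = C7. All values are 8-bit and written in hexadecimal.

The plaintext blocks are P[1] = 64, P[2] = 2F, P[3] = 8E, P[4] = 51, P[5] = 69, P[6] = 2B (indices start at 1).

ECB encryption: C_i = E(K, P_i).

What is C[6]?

C[6]: E(K, 2B) = AF.

C[6] = AF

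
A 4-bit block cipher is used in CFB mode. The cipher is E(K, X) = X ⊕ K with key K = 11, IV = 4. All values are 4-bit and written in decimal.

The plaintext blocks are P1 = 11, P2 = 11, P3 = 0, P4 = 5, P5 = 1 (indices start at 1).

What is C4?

C4 = 1

CFB encryption: C_i = P_i ⊕ E(K, C_{i−1}), with C_{0} = IV.
C1: E(K, 4) = 15; 11 ⊕ 15 = 4.
C2: E(K, 4) = 15; 11 ⊕ 15 = 4.
C3: E(K, 4) = 15; 0 ⊕ 15 = 15.
C4: E(K, 15) = 4; 5 ⊕ 4 = 1.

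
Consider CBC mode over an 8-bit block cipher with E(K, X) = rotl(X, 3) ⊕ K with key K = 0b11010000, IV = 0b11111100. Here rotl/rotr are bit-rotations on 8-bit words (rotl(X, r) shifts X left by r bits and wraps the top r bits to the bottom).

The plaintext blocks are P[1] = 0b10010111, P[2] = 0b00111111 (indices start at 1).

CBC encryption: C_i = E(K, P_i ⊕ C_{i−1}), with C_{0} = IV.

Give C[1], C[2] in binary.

C[1]: P[1] ⊕ 0b11111100 = 0b01101011; E(K, 0b01101011) = 0b10001011.
C[2]: P[2] ⊕ 0b10001011 = 0b10110100; E(K, 0b10110100) = 0b01110101.

C[1] = 0b10001011, C[2] = 0b01110101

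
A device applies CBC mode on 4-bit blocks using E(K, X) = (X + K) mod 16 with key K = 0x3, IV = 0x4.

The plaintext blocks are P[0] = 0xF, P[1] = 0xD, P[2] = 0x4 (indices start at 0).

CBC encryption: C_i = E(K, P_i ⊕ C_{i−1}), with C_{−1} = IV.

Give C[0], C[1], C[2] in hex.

C[0] = 0xE, C[1] = 0x6, C[2] = 0x5

C[0]: P[0] ⊕ 0x4 = 0xB; E(K, 0xB) = 0xE.
C[1]: P[1] ⊕ 0xE = 0x3; E(K, 0x3) = 0x6.
C[2]: P[2] ⊕ 0x6 = 0x2; E(K, 0x2) = 0x5.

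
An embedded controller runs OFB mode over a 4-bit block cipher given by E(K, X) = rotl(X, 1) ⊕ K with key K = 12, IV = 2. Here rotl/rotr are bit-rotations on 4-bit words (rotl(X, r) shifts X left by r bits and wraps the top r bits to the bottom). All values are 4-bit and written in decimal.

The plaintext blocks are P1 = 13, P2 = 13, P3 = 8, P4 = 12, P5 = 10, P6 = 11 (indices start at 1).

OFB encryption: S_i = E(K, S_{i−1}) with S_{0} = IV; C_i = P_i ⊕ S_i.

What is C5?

C5 = 2

C1: S = E(K, 2) = 8; 13 ⊕ 8 = 5.
C2: S = E(K, 8) = 13; 13 ⊕ 13 = 0.
C3: S = E(K, 13) = 7; 8 ⊕ 7 = 15.
C4: S = E(K, 7) = 2; 12 ⊕ 2 = 14.
C5: S = E(K, 2) = 8; 10 ⊕ 8 = 2.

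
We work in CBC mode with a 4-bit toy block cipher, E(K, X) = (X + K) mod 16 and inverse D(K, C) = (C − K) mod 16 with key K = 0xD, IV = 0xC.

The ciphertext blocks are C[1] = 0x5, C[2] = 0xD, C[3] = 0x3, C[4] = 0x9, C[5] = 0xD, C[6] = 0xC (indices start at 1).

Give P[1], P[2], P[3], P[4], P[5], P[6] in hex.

P[1] = 0x4, P[2] = 0x5, P[3] = 0xB, P[4] = 0xF, P[5] = 0x9, P[6] = 0x2

CBC decryption: P_i = D(K, C_i) ⊕ C_{i−1}, with C_{0} = IV.
P[1]: D(K, 0x5) = 0x8; 0x8 ⊕ 0xC = 0x4.
P[2]: D(K, 0xD) = 0x0; 0x0 ⊕ 0x5 = 0x5.
P[3]: D(K, 0x3) = 0x6; 0x6 ⊕ 0xD = 0xB.
P[4]: D(K, 0x9) = 0xC; 0xC ⊕ 0x3 = 0xF.
P[5]: D(K, 0xD) = 0x0; 0x0 ⊕ 0x9 = 0x9.
P[6]: D(K, 0xC) = 0xF; 0xF ⊕ 0xD = 0x2.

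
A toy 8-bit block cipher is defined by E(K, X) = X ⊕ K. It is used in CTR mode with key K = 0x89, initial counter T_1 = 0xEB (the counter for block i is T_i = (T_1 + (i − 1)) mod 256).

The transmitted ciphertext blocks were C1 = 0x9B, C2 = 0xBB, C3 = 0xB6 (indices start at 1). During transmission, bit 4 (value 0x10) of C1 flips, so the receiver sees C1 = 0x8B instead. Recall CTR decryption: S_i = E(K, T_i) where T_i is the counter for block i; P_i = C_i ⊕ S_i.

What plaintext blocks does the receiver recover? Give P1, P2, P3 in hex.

Only C1 changed, to 0x8B. In CTR, a change in C_i flips the same bit in P_i only; the keystream is unaffected. Decrypting the received ciphertext:
P1: T = 0xEB, S = E(K, T) = 0x62; 0x8B ⊕ 0x62 = 0xE9.
P2: T = 0xEC, S = E(K, T) = 0x65; 0xBB ⊕ 0x65 = 0xDE.
P3: T = 0xED, S = E(K, T) = 0x64; 0xB6 ⊕ 0x64 = 0xD2.
Blocks that differ from the original plaintext: P1.

P1 = 0xE9, P2 = 0xDE, P3 = 0xD2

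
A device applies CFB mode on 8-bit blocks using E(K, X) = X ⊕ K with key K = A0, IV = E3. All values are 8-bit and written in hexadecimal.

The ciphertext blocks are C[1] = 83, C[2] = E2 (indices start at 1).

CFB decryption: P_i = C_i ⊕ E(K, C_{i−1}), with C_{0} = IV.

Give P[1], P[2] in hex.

P[1]: E(K, E3) = 43; 83 ⊕ 43 = C0.
P[2]: E(K, 83) = 23; E2 ⊕ 23 = C1.

P[1] = C0, P[2] = C1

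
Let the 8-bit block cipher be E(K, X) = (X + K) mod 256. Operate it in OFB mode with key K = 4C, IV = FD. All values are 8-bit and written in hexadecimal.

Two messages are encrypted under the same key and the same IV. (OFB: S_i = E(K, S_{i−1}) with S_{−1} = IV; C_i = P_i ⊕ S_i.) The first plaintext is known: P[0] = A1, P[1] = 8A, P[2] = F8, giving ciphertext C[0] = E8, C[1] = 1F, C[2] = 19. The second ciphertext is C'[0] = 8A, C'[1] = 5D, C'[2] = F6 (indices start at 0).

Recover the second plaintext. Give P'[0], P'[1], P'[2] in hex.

P'[0] = C3, P'[1] = C8, P'[2] = 17

In OFB with a reused IV, both messages share the same keystream S_i, so C_i ⊕ C'_i = P_i ⊕ P'_i and thus P'_i = P_i ⊕ C_i ⊕ C'_i.
P'[0]: A1 ⊕ E8 ⊕ 8A = C3.
P'[1]: 8A ⊕ 1F ⊕ 5D = C8.
P'[2]: F8 ⊕ 19 ⊕ F6 = 17.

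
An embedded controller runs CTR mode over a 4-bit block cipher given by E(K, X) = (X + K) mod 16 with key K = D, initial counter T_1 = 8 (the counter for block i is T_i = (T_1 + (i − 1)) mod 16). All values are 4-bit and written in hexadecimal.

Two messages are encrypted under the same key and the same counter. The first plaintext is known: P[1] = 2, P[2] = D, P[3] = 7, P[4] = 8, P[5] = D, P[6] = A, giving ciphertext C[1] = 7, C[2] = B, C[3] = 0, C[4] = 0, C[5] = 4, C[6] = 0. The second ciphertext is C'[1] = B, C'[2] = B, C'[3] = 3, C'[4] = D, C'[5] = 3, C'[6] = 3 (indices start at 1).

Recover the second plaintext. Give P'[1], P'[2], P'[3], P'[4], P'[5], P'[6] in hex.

P'[1] = E, P'[2] = D, P'[3] = 4, P'[4] = 5, P'[5] = A, P'[6] = 9

In CTR with a reused counter, both messages share the same keystream S_i, so C_i ⊕ C'_i = P_i ⊕ P'_i and thus P'_i = P_i ⊕ C_i ⊕ C'_i.
P'[1]: 2 ⊕ 7 ⊕ B = E.
P'[2]: D ⊕ B ⊕ B = D.
P'[3]: 7 ⊕ 0 ⊕ 3 = 4.
P'[4]: 8 ⊕ 0 ⊕ D = 5.
P'[5]: D ⊕ 4 ⊕ 3 = A.
P'[6]: A ⊕ 0 ⊕ 3 = 9.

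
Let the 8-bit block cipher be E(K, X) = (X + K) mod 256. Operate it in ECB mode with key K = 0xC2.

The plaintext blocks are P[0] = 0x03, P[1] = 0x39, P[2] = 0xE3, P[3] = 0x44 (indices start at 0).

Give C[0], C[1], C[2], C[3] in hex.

ECB encryption: C_i = E(K, P_i).
C[0]: E(K, 0x03) = 0xC5.
C[1]: E(K, 0x39) = 0xFB.
C[2]: E(K, 0xE3) = 0xA5.
C[3]: E(K, 0x44) = 0x06.

C[0] = 0xC5, C[1] = 0xFB, C[2] = 0xA5, C[3] = 0x06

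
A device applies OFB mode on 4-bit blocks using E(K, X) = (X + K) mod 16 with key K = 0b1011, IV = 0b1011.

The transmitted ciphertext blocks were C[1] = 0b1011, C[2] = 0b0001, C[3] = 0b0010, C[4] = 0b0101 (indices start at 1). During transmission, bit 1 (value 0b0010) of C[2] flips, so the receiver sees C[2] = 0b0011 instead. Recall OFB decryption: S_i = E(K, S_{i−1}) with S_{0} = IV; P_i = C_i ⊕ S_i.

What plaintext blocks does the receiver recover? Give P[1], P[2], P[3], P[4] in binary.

P[1] = 0b1101, P[2] = 0b0010, P[3] = 0b1110, P[4] = 0b0010

Only C[2] changed, to 0b0011. In OFB, a change in C_i flips the same bit in P_i only; the keystream is unaffected. Decrypting the received ciphertext:
P[1]: S = E(K, 0b1011) = 0b0110; 0b1011 ⊕ 0b0110 = 0b1101.
P[2]: S = E(K, 0b0110) = 0b0001; 0b0011 ⊕ 0b0001 = 0b0010.
P[3]: S = E(K, 0b0001) = 0b1100; 0b0010 ⊕ 0b1100 = 0b1110.
P[4]: S = E(K, 0b1100) = 0b0111; 0b0101 ⊕ 0b0111 = 0b0010.
Blocks that differ from the original plaintext: P[2].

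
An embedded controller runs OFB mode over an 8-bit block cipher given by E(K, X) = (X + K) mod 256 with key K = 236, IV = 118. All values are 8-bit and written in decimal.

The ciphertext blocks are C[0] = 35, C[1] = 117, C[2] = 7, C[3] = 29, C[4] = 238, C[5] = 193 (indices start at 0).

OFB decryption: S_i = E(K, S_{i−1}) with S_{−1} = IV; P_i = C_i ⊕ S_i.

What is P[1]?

P[0]: S = E(K, 118) = 98; 35 ⊕ 98 = 65.
P[1]: S = E(K, 98) = 78; 117 ⊕ 78 = 59.

P[1] = 59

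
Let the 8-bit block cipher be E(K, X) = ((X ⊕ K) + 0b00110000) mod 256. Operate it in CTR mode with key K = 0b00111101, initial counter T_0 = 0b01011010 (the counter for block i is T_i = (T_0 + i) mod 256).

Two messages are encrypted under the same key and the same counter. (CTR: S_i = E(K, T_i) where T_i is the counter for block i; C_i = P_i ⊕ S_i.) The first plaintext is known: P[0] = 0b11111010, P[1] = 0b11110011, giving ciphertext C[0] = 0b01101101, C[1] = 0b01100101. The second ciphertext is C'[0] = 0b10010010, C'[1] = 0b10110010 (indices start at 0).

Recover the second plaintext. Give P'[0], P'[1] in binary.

P'[0] = 0b00000101, P'[1] = 0b00100100

In CTR with a reused counter, both messages share the same keystream S_i, so C_i ⊕ C'_i = P_i ⊕ P'_i and thus P'_i = P_i ⊕ C_i ⊕ C'_i.
P'[0]: 0b11111010 ⊕ 0b01101101 ⊕ 0b10010010 = 0b00000101.
P'[1]: 0b11110011 ⊕ 0b01100101 ⊕ 0b10110010 = 0b00100100.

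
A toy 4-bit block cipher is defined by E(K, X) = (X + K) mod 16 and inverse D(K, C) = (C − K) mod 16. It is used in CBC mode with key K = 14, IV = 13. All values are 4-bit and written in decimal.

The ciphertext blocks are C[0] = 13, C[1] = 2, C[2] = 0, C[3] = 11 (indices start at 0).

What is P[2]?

P[2] = 0

CBC decryption: P_i = D(K, C_i) ⊕ C_{i−1}, with C_{−1} = IV.
P[2]: D(K, 0) = 2; 2 ⊕ 2 = 0.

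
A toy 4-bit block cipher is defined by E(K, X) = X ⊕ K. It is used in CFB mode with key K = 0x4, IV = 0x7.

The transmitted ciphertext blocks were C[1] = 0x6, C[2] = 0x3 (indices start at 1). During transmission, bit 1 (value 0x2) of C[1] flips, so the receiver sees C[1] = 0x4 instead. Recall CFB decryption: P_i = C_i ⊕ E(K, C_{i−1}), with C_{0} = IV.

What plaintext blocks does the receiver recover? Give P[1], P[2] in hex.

P[1] = 0x7, P[2] = 0x3

Only C[1] changed, to 0x4. In CFB, a change in C_i flips the same bit in P_i and garbles P_{i+1}. Decrypting the received ciphertext:
P[1]: E(K, 0x7) = 0x3; 0x4 ⊕ 0x3 = 0x7.
P[2]: E(K, 0x4) = 0x0; 0x3 ⊕ 0x0 = 0x3.
Blocks that differ from the original plaintext: P[1], P[2].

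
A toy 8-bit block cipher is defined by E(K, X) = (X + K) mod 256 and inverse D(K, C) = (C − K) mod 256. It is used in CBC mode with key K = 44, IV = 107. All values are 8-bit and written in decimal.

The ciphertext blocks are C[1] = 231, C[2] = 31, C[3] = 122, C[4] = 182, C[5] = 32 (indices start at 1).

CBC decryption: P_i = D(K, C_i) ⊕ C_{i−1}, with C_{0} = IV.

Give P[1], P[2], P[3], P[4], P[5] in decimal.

P[1]: D(K, 231) = 187; 187 ⊕ 107 = 208.
P[2]: D(K, 31) = 243; 243 ⊕ 231 = 20.
P[3]: D(K, 122) = 78; 78 ⊕ 31 = 81.
P[4]: D(K, 182) = 138; 138 ⊕ 122 = 240.
P[5]: D(K, 32) = 244; 244 ⊕ 182 = 66.

P[1] = 208, P[2] = 20, P[3] = 81, P[4] = 240, P[5] = 66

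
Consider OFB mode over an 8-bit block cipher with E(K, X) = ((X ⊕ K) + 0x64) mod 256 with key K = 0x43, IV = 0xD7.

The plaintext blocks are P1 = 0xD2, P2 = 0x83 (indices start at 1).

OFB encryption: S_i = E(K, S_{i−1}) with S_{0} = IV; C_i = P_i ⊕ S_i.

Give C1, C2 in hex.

C1: S = E(K, 0xD7) = 0xF8; 0xD2 ⊕ 0xF8 = 0x2A.
C2: S = E(K, 0xF8) = 0x1F; 0x83 ⊕ 0x1F = 0x9C.

C1 = 0x2A, C2 = 0x9C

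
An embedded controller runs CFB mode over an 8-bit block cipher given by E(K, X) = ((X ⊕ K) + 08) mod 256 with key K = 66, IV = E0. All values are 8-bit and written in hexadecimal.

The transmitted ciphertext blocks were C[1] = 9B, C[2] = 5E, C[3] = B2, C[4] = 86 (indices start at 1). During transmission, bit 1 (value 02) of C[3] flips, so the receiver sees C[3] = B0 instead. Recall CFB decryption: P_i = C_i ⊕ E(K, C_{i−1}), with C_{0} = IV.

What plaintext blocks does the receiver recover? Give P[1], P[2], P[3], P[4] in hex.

Only C[3] changed, to B0. In CFB, a change in C_i flips the same bit in P_i and garbles P_{i+1}. Decrypting the received ciphertext:
P[1]: E(K, E0) = 8E; 9B ⊕ 8E = 15.
P[2]: E(K, 9B) = 05; 5E ⊕ 05 = 5B.
P[3]: E(K, 5E) = 40; B0 ⊕ 40 = F0.
P[4]: E(K, B0) = DE; 86 ⊕ DE = 58.
Blocks that differ from the original plaintext: P[3], P[4].

P[1] = 15, P[2] = 5B, P[3] = F0, P[4] = 58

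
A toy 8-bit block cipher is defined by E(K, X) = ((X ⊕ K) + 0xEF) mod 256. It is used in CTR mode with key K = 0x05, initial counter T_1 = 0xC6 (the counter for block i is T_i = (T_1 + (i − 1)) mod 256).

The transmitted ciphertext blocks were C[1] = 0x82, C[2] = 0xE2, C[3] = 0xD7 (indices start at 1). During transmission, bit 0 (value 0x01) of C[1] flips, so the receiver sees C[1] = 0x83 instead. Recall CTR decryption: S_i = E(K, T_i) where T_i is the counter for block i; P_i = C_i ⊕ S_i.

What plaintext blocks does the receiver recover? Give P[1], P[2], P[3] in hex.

P[1] = 0x31, P[2] = 0x53, P[3] = 0x6B

Only C[1] changed, to 0x83. In CTR, a change in C_i flips the same bit in P_i only; the keystream is unaffected. Decrypting the received ciphertext:
P[1]: T = 0xC6, S = E(K, T) = 0xB2; 0x83 ⊕ 0xB2 = 0x31.
P[2]: T = 0xC7, S = E(K, T) = 0xB1; 0xE2 ⊕ 0xB1 = 0x53.
P[3]: T = 0xC8, S = E(K, T) = 0xBC; 0xD7 ⊕ 0xBC = 0x6B.
Blocks that differ from the original plaintext: P[1].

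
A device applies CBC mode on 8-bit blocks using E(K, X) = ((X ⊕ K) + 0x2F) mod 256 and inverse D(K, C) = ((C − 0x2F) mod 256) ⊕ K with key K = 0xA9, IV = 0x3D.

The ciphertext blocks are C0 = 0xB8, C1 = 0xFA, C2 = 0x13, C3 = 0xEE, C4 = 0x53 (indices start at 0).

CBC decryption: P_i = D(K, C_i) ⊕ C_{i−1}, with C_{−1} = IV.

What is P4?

P4 = 0x63

P4: D(K, 0x53) = 0x8D; 0x8D ⊕ 0xEE = 0x63.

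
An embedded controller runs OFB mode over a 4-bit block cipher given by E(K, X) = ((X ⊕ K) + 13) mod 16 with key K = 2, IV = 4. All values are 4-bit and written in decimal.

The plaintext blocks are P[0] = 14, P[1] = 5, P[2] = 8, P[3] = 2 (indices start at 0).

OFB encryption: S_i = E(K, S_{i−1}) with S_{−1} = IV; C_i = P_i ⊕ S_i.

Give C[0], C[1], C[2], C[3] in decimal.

C[0] = 13, C[1] = 11, C[2] = 1, C[3] = 10

C[0]: S = E(K, 4) = 3; 14 ⊕ 3 = 13.
C[1]: S = E(K, 3) = 14; 5 ⊕ 14 = 11.
C[2]: S = E(K, 14) = 9; 8 ⊕ 9 = 1.
C[3]: S = E(K, 9) = 8; 2 ⊕ 8 = 10.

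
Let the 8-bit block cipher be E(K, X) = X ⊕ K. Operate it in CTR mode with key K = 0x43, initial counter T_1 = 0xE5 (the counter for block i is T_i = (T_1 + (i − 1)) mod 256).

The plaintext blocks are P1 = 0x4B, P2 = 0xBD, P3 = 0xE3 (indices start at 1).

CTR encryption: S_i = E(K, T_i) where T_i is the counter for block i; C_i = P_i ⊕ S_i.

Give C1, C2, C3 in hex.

C1: T = 0xE5, S = E(K, T) = 0xA6; 0x4B ⊕ 0xA6 = 0xED.
C2: T = 0xE6, S = E(K, T) = 0xA5; 0xBD ⊕ 0xA5 = 0x18.
C3: T = 0xE7, S = E(K, T) = 0xA4; 0xE3 ⊕ 0xA4 = 0x47.

C1 = 0xED, C2 = 0x18, C3 = 0x47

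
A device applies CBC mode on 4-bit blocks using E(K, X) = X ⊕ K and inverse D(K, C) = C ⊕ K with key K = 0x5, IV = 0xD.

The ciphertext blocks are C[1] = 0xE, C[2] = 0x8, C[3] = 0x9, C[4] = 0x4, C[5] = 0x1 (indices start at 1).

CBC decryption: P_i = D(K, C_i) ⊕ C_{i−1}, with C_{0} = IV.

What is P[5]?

P[5] = 0x0

P[5]: D(K, 0x1) = 0x4; 0x4 ⊕ 0x4 = 0x0.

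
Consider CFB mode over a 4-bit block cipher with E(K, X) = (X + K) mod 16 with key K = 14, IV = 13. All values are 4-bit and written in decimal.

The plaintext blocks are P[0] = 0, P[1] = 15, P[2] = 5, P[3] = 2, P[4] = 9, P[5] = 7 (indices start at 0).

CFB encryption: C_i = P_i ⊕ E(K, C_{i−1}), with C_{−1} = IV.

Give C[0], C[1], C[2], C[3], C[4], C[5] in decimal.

C[0] = 11, C[1] = 6, C[2] = 1, C[3] = 13, C[4] = 2, C[5] = 7

C[0]: E(K, 13) = 11; 0 ⊕ 11 = 11.
C[1]: E(K, 11) = 9; 15 ⊕ 9 = 6.
C[2]: E(K, 6) = 4; 5 ⊕ 4 = 1.
C[3]: E(K, 1) = 15; 2 ⊕ 15 = 13.
C[4]: E(K, 13) = 11; 9 ⊕ 11 = 2.
C[5]: E(K, 2) = 0; 7 ⊕ 0 = 7.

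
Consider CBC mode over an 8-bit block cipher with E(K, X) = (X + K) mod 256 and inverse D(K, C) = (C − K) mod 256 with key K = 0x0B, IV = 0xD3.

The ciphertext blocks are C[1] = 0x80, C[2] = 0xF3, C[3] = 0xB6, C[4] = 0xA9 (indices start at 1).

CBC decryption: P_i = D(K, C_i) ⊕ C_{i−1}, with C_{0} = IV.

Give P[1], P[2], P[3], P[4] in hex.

P[1]: D(K, 0x80) = 0x75; 0x75 ⊕ 0xD3 = 0xA6.
P[2]: D(K, 0xF3) = 0xE8; 0xE8 ⊕ 0x80 = 0x68.
P[3]: D(K, 0xB6) = 0xAB; 0xAB ⊕ 0xF3 = 0x58.
P[4]: D(K, 0xA9) = 0x9E; 0x9E ⊕ 0xB6 = 0x28.

P[1] = 0xA6, P[2] = 0x68, P[3] = 0x58, P[4] = 0x28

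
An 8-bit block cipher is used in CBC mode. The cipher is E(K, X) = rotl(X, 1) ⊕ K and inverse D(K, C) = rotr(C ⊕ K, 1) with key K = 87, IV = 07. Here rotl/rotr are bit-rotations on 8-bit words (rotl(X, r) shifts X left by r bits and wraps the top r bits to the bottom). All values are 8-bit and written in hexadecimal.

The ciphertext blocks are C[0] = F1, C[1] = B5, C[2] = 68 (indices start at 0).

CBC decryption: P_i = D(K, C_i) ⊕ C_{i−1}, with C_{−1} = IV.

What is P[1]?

P[1] = E8

P[1]: D(K, B5) = 19; 19 ⊕ F1 = E8.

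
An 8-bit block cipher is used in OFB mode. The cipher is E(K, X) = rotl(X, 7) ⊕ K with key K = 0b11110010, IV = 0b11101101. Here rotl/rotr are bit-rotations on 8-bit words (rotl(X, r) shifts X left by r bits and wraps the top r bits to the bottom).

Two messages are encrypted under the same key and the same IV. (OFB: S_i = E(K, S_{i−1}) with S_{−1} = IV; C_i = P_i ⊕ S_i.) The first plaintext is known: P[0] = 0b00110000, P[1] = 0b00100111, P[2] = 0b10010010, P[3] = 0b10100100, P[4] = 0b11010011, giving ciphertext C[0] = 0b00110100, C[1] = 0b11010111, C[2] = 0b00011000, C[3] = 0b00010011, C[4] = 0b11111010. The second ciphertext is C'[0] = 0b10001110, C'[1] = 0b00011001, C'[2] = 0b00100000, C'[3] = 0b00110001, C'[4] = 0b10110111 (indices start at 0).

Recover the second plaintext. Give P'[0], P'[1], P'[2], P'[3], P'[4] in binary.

P'[0] = 0b10001010, P'[1] = 0b11101001, P'[2] = 0b10101010, P'[3] = 0b10000110, P'[4] = 0b10011110

In OFB with a reused IV, both messages share the same keystream S_i, so C_i ⊕ C'_i = P_i ⊕ P'_i and thus P'_i = P_i ⊕ C_i ⊕ C'_i.
P'[0]: 0b00110000 ⊕ 0b00110100 ⊕ 0b10001110 = 0b10001010.
P'[1]: 0b00100111 ⊕ 0b11010111 ⊕ 0b00011001 = 0b11101001.
P'[2]: 0b10010010 ⊕ 0b00011000 ⊕ 0b00100000 = 0b10101010.
P'[3]: 0b10100100 ⊕ 0b00010011 ⊕ 0b00110001 = 0b10000110.
P'[4]: 0b11010011 ⊕ 0b11111010 ⊕ 0b10110111 = 0b10011110.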